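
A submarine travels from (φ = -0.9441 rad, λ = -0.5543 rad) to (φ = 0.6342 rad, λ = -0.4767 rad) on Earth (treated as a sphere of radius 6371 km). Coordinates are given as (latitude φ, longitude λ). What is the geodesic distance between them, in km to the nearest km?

10064 km

With latitudes φ₁ = -54.093°, φ₂ = 36.337° and longitude difference Δλ = 4.446°:
cos c = sin φ₁ sin φ₂ + cos φ₁ cos φ₂ cos Δλ = (-0.8100)(0.5925) + (0.5865)(0.8055)(0.9970) = -0.00893,
so c = arccos(-0.00893) = 1.57972 rad.
Distance = R·c = 6371 × 1.5797 ≈ 10064 km.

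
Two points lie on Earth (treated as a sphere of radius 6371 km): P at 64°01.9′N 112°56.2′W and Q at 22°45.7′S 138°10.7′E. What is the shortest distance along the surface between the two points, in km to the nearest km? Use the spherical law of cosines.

Let φ₁ = 1.1176 rad, φ₂ = -0.3973 rad, and Δλ = -1.9004 rad.
cos c = sin φ₁ sin φ₂ + cos φ₁ cos φ₂ cos Δλ = (0.8990)(-0.3869) + (0.4379)(0.9221)(-0.3237) = -0.47853,
so c = arccos(-0.47853) = 2.06977 rad.
Distance = R·c = 6371 × 2.0698 ≈ 13187 km.

13187 km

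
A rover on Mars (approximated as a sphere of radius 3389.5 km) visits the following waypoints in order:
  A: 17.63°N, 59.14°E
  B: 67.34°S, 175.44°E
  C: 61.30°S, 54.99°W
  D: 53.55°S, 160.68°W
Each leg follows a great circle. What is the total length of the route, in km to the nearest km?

12633 km

Leg A→B: central angle 2.0288 rad, distance 6876.7 km.
Leg B→C: central angle 0.8071 rad, distance 2735.7 km.
Leg C→D: central angle 0.8913 rad, distance 3021.1 km.
Total: 6876.7 + 2735.7 + 3021.1 ≈ 12633 km.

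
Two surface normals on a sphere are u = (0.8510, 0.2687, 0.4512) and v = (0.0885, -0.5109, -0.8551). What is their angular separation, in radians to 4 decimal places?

2.0351 rad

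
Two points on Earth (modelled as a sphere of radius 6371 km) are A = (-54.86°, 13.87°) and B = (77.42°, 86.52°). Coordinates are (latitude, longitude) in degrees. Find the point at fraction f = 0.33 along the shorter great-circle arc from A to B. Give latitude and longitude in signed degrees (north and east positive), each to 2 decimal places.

The central angle between A and B is δ = 2.4352 rad.
With f = 0.33, the slerp weights are sin((1−f)δ)/sin δ = 1.5378 and sin(fδ)/sin δ = 1.1091.
Weighted sum of the unit vectors: (1.5378)·(0.5588,0.1380,-0.8177) + (1.1091)·(0.0132,0.2174,0.9760) = (0.8740, 0.4533, -0.1751).
Converting back: φ = atan2(z, √(x²+y²)) = -10.08°, λ = atan2(y, x) = 27.41°.

-10.08°, 27.41°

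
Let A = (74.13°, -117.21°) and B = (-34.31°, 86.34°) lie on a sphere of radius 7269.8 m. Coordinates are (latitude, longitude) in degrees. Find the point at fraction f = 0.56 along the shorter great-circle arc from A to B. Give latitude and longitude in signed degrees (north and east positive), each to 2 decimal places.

The central angle between A and B is δ = 2.4177 rad.
With f = 0.56, the slerp weights are sin((1−f)δ)/sin δ = 1.3200 and sin(fδ)/sin δ = 1.4745.
Weighted sum of the unit vectors: (1.3200)·(-0.1250,-0.2432,0.9619) + (1.4745)·(0.0527,0.8243,-0.5637) = (-0.0873, 0.8945, 0.4385).
Converting back: φ = atan2(z, √(x²+y²)) = 26.01°, λ = atan2(y, x) = 95.57°.

26.01°, 95.57°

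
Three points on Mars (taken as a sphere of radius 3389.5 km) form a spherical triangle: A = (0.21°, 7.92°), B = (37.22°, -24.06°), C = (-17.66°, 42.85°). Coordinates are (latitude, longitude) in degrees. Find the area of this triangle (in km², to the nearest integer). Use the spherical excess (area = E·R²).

1778907 km²

Side lengths (central angles): a = 1.4565, b = 0.6760, c = 0.8262 rad; semiperimeter s = 1.4793.
By l'Huilier's theorem, tan(E/4) = √[tan(s/2) tan((s−a)/2) tan((s−b)/2) tan((s−c)/2)], giving spherical excess E = 0.1548 rad.
Area = E·R² = 0.1548 × (3389.5)² ≈ 1778907 km².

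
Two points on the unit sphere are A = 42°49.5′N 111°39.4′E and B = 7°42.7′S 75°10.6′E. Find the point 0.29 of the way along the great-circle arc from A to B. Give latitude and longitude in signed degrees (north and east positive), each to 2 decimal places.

29.05°, 98.16°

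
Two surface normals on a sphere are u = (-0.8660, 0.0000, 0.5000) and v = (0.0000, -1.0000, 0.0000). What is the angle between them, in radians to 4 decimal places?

1.5708 rad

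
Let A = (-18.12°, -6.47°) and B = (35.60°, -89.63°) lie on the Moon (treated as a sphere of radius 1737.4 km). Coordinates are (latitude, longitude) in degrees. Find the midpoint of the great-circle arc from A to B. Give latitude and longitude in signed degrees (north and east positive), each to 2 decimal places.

Central angle δ = 1.6599 rad. Interpolating on the sphere with fraction f = 0.5:
P = [sin((1−f)δ)·A + sin(fδ)·B] / sin δ = 0.7408·A + 0.7408·B in Cartesian coordinates,
giving P = (0.7035, -0.6817, 0.2009), i.e. latitude 11.59°, longitude -44.10°.

11.59°, -44.10°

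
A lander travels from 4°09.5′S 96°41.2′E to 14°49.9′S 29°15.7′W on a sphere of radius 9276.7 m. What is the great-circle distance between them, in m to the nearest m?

With latitudes φ₁ = -4.158°, φ₂ = -14.832° and longitude difference Δλ = -125.948°:
cos c = sin φ₁ sin φ₂ + cos φ₁ cos φ₂ cos Δλ = (-0.0725)(-0.2560) + (0.9974)(0.9667)(-0.5871) = -0.54744,
so c = arccos(-0.54744) = 2.15010 rad.
Distance = R·c = 9276.7 × 2.1501 ≈ 19946 m.

19946 m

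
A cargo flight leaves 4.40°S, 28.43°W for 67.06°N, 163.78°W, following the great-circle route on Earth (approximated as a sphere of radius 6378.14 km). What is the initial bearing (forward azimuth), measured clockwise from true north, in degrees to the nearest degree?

343°

With φ₁ = -0.0768, φ₂ = 1.1704, Δλ = -2.3623 rad, the forward-azimuth formula gives
θ = atan2( sin Δλ cos φ₂ , cos φ₁ sin φ₂ − sin φ₁ cos φ₂ cos Δλ ) = atan2(-0.2739, 0.8969) = -16.98°.
Adding 360° brings this into [0°, 360°): 343°.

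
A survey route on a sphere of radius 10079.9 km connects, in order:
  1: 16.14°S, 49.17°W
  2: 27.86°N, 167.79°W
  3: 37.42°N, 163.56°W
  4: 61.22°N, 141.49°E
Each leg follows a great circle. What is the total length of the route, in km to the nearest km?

30590 km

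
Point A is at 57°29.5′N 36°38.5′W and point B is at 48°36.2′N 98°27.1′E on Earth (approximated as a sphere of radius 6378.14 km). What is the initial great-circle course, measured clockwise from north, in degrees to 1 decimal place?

30.3°

With φ₁ = 1.0034, φ₂ = 0.8483, Δλ = 2.3578 rad, the forward-azimuth formula gives
θ = atan2( sin Δλ cos φ₂ , cos φ₁ sin φ₂ − sin φ₁ cos φ₂ cos Δλ ) = atan2(0.4668, 0.7981) = 30.32°.
So the initial bearing is 30.3°.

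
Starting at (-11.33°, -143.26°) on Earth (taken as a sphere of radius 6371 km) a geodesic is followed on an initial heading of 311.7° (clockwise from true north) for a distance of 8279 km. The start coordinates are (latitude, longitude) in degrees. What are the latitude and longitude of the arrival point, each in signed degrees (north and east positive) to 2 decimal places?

Angular distance δ = d/R = 8279/6371 = 1.29948 rad; initial bearing θ = 5.4402 rad.
sin φ₂ = sin φ₁ cos δ + cos φ₁ sin δ cos θ = (-0.1965)(0.2680) + (0.9805)(0.9634)(0.6652) = 0.5758, so φ₂ = 35.15°.
Δλ = atan2(sin θ sin δ cos φ₁, cos δ − sin φ₁ sin φ₂) = atan2(-0.7053, 0.3811) = -61.616°.
λ₂ = -143.260° − 61.616° = -204.88° → 155.12° after wrapping to (−180°, 180°].

35.15°, 155.12°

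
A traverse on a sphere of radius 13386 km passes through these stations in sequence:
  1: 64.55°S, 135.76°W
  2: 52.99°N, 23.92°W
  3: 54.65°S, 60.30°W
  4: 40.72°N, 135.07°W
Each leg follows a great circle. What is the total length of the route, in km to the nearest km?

86729 km

Leg 1→2: central angle 2.5275 rad, distance 33832.6 km.
Leg 2→3: central angle 1.9508 rad, distance 26113.3 km.
Leg 3→4: central angle 2.0008 rad, distance 26783.0 km.
Total: 33832.6 + 26113.3 + 26783.0 ≈ 86729 km.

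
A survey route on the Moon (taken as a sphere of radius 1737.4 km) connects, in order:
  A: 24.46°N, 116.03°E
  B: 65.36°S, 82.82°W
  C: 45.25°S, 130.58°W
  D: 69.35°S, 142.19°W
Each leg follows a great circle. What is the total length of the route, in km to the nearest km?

Leg A→B: central angle 2.3972 rad, distance 4164.9 km.
Leg B→C: central angle 0.5683 rad, distance 987.3 km.
Leg C→D: central angle 0.4329 rad, distance 752.1 km.
Total: 4164.9 + 987.3 + 752.1 ≈ 5904 km.

5904 km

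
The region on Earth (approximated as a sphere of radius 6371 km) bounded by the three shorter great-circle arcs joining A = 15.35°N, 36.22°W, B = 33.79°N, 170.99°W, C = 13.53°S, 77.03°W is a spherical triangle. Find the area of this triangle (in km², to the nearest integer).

47241531 km²

Side lengths (central angles): a = 1.7578, b = 0.8662, c = 2.0012 rad; semiperimeter s = 2.3126.
By l'Huilier's theorem, tan(E/4) = √[tan(s/2) tan((s−a)/2) tan((s−b)/2) tan((s−c)/2)], giving spherical excess E = 1.1639 rad.
Area = E·R² = 1.1639 × (6371)² ≈ 47241531 km².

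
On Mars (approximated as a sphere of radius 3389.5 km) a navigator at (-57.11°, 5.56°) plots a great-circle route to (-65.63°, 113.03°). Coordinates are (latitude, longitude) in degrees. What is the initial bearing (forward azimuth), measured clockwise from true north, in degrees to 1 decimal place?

146.7°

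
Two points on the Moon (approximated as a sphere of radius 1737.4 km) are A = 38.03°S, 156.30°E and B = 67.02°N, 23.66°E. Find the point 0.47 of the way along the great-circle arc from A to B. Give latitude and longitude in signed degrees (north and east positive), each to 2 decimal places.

Central angle δ = 2.4583 rad. Interpolating on the sphere with fraction f = 0.47:
P = [sin((1−f)δ)·A + sin(fδ)·B] / sin δ = 1.5274·A + 1.4492·B in Cartesian coordinates,
giving P = (-0.5834, 0.7106, 0.3932), i.e. latitude 23.15°, longitude 129.39°.

23.15°, 129.39°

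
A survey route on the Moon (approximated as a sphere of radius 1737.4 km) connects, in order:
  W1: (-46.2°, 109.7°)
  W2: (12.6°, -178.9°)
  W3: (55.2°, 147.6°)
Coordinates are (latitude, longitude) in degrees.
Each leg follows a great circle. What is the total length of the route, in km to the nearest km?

Leg W1→W2: central angle 1.5128 rad, distance 2628.3 km.
Leg W2→W3: central angle 0.8716 rad, distance 1514.4 km.
Total: 2628.3 + 1514.4 ≈ 4143 km.

4143 km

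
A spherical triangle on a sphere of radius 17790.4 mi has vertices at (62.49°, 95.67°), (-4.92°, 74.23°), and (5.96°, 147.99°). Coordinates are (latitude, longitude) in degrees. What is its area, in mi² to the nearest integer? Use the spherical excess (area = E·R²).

Side lengths (central angles): a = 1.2993, b = 1.1887, c = 1.2108 rad; semiperimeter s = 1.8493.
By l'Huilier's theorem, tan(E/4) = √[tan(s/2) tan((s−a)/2) tan((s−b)/2) tan((s−c)/2)], giving spherical excess E = 0.8125 rad.
Area = E·R² = 0.8125 × (17790.4)² ≈ 257156669 mi².

257156669 mi²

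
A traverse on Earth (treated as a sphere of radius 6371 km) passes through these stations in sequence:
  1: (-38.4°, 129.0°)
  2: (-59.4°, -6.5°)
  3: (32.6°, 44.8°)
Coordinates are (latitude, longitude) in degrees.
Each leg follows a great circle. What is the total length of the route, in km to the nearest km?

Leg 1→2: central angle 1.3180 rad, distance 8397.0 km.
Leg 2→3: central angle 1.7677 rad, distance 11261.9 km.
Total: 8397.0 + 11261.9 ≈ 19659 km.

19659 km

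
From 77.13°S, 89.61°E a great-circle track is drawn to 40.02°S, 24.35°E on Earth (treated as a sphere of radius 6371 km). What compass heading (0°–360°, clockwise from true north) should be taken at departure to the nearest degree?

284°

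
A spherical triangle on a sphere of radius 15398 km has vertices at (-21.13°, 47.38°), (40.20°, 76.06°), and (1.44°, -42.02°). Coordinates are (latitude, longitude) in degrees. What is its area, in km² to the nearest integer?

Side lengths (central angles): a = 1.9211, b = 1.5701, c = 1.1676 rad; semiperimeter s = 2.3294.
By l'Huilier's theorem, tan(E/4) = √[tan(s/2) tan((s−a)/2) tan((s−b)/2) tan((s−c)/2)], giving spherical excess E = 1.3649 rad.
Area = E·R² = 1.3649 × (15398)² ≈ 323622205 km².

323622205 km²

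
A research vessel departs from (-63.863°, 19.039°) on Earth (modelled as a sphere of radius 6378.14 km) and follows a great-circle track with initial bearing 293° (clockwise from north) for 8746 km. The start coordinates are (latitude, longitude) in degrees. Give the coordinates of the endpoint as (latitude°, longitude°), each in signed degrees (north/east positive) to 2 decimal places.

Angular distance δ = d/R = 8746/6378.14 = 1.37125 rad; initial bearing θ = 5.1138 rad.
sin φ₂ = sin φ₁ cos δ + cos φ₁ sin δ cos θ = (-0.8977)(0.1982) + (0.4405)(0.9802)(0.3907) = -0.0092, so φ₂ = -0.53°.
Δλ = atan2(sin θ sin δ cos φ₁, cos δ − sin φ₁ sin φ₂) = atan2(-0.3975, 0.1899) = -64.459°.
λ₂ = 19.039° − 64.459° = -45.42°.

-0.53°, -45.42°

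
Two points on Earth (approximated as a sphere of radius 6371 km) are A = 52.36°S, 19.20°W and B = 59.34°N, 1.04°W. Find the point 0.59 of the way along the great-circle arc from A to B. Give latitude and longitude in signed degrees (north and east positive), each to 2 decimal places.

The central angle between A and B is δ = 1.9663 rad.
With f = 0.59, the slerp weights are sin((1−f)δ)/sin δ = 0.7820 and sin(fδ)/sin δ = 0.9935.
Weighted sum of the unit vectors: (0.7820)·(0.5767,-0.2008,-0.7919) + (0.9935)·(0.5099,-0.0093,0.8602) = (0.9576, -0.1663, 0.2354).
Converting back: φ = atan2(z, √(x²+y²)) = 13.62°, λ = atan2(y, x) = -9.85°.

13.62°, -9.85°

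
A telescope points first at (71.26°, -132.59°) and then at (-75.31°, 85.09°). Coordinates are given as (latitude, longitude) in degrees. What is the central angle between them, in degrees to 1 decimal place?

168.7°

Let φ₁ = 1.2437 rad, φ₂ = -1.3144 rad, and Δλ = -2.4840 rad.
Haversine: a = sin²(Δφ/2) + cos φ₁ cos φ₂ sin²(Δλ/2) = 0.9173 + (0.3213)(0.2536)(0.8957) = 0.99026.
Central angle c = 2·arcsin(√a) = 2.94384 rad.
So the angular separation is 168.7°.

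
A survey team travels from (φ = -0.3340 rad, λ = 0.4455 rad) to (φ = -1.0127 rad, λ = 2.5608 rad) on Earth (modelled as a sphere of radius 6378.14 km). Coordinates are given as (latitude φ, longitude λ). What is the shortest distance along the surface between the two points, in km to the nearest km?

9898 km

In radians: φ₁ = -0.3340, φ₂ = -1.0127, Δλ = 121.198° = 2.1153 rad.
Haversine: a = sin²(Δφ/2) + cos φ₁ cos φ₂ sin²(Δλ/2) = 0.1108 + (0.9447)(0.5296)(0.7590) = 0.49054.
Central angle c = 2·arcsin(√a) = 1.55187 rad.
Distance = R·c = 6378.14 × 1.5519 ≈ 9898 km.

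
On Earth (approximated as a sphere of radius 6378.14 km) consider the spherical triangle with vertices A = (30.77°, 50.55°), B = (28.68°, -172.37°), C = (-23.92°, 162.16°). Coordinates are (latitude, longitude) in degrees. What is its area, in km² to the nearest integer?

64389760 km²

Side lengths (central angles): a = 1.0129, b = 2.0906, c = 1.8823 rad; semiperimeter s = 2.4929.
By l'Huilier's theorem, tan(E/4) = √[tan(s/2) tan((s−a)/2) tan((s−b)/2) tan((s−c)/2)], giving spherical excess E = 1.5828 rad.
Area = E·R² = 1.5828 × (6378.14)² ≈ 64389760 km².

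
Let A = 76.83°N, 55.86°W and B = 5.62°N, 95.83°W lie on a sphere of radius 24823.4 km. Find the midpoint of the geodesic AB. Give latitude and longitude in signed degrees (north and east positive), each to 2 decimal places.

The central angle between A and B is δ = 1.2983 rad.
With f = 0.5, the slerp weights are sin((1−f)δ)/sin δ = 0.6277 and sin(fδ)/sin δ = 0.6277.
Weighted sum of the unit vectors: (0.6277)·(0.1279,-0.1886,0.9737) + (0.6277)·(-0.1011,-0.9900,0.0979) = (0.0168, -0.7398, 0.6726).
Converting back: φ = atan2(z, √(x²+y²)) = 42.27°, λ = atan2(y, x) = -88.70°.

42.27°, -88.70°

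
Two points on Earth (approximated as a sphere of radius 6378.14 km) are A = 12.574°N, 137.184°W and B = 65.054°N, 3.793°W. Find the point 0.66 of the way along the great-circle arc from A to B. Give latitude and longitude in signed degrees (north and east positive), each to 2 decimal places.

Central angle δ = 1.6563 rad. Interpolating on the sphere with fraction f = 0.66:
P = [sin((1−f)δ)·A + sin(fδ)·B] / sin δ = 0.5358·A + 0.8913·B in Cartesian coordinates,
giving P = (-0.0085, -0.3803, 0.9248), i.e. latitude 67.64°, longitude -91.28°.

67.64°, -91.28°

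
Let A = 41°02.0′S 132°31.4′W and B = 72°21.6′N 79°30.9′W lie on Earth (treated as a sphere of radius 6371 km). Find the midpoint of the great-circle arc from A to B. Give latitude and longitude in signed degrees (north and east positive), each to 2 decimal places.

Central angle δ = 2.0807 rad. Interpolating on the sphere with fraction f = 0.5:
P = [sin((1−f)δ)·A + sin(fδ)·B] / sin δ = 0.9883·A + 0.9883·B in Cartesian coordinates,
giving P = (-0.4494, -0.8439, 0.2930), i.e. latitude 17.04°, longitude -118.03°.

17.04°, -118.03°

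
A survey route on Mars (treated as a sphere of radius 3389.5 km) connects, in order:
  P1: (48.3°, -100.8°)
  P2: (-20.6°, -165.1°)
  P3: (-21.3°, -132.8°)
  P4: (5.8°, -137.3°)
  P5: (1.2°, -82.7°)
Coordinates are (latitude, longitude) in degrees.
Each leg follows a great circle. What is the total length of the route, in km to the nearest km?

Leg P1→P2: central angle 1.5635 rad, distance 5299.3 km.
Leg P2→P3: central angle 0.5257 rad, distance 1781.8 km.
Leg P3→P4: central angle 0.4792 rad, distance 1624.3 km.
Leg P4→P5: central angle 0.9541 rad, distance 3234.1 km.
Total: 5299.3 + 1781.8 + 1624.3 + 3234.1 ≈ 11940 km.

11940 km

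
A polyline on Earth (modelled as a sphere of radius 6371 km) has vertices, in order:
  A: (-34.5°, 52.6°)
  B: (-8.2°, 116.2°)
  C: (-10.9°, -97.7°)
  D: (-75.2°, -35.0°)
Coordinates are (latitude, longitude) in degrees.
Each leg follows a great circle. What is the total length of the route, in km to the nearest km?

Leg A→B: central angle 1.1113 rad, distance 7080.2 km.
Leg B→C: central angle 2.4650 rad, distance 15704.8 km.
Leg C→D: central angle 1.2683 rad, distance 8080.6 km.
Total: 7080.2 + 15704.8 + 8080.6 ≈ 30866 km.

30866 km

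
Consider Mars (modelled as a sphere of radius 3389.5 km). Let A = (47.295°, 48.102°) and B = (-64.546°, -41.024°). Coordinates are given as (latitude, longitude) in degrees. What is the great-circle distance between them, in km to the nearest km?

With latitudes φ₁ = 47.295°, φ₂ = -64.546° and longitude difference Δλ = -89.126°:
Haversine: a = sin²(Δφ/2) + cos φ₁ cos φ₂ sin²(Δλ/2) = 0.6860 + (0.6782)(0.4298)(0.4924) = 0.82954.
Central angle c = 2·arcsin(√a) = 2.29039 rad.
Distance = R·c = 3389.5 × 2.2904 ≈ 7763 km.

7763 km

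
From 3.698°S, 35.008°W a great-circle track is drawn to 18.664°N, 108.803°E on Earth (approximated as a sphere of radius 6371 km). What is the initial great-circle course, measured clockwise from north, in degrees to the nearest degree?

With φ₁ = -0.0645, φ₂ = 0.3257, Δλ = 2.5100 rad, the forward-azimuth formula gives
θ = atan2( sin Δλ cos φ₂ , cos φ₁ sin φ₂ − sin φ₁ cos φ₂ cos Δλ ) = atan2(0.5594, 0.2700) = 64.23°.
So the initial bearing is 64°.

64°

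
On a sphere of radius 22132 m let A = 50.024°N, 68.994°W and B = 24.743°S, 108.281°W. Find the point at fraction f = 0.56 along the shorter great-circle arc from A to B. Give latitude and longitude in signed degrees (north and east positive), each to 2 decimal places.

8.79°, -94.05°

Central angle δ = 1.4396 rad. Interpolating on the sphere with fraction f = 0.56:
P = [sin((1−f)δ)·A + sin(fδ)·B] / sin δ = 0.5970·A + 0.7279·B in Cartesian coordinates,
giving P = (-0.0699, -0.9858, 0.1529), i.e. latitude 8.79°, longitude -94.05°.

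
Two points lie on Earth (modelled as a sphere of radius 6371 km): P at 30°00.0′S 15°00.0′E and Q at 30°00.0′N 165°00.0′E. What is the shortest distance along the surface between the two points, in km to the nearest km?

In radians: φ₁ = -0.5236, φ₂ = 0.5236, Δλ = 150.000° = 2.6180 rad.
cos c = sin φ₁ sin φ₂ + cos φ₁ cos φ₂ cos Δλ = (-0.5000)(0.5000) + (0.8660)(0.8660)(-0.8660) = -0.89952,
so c = arccos(-0.89952) = 2.68946 rad.
Distance = R·c = 6371 × 2.6895 ≈ 17135 km.

17135 km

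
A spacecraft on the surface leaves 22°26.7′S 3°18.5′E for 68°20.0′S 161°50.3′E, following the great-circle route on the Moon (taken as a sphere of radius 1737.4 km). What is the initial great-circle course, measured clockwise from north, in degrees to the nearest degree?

Δλ = 158.530° = 2.7669 rad.
y = sin Δλ · cos φ₂ = (0.3660)(0.3692) = 0.1351
x = cos φ₁ sin φ₂ − sin φ₁ cos φ₂ cos Δλ = (0.9242)(-0.9293) − (-0.3818)(0.3692)(-0.9306) = -0.9901
θ = atan2(y, x) = 172.23°, so the bearing is 172°.

172°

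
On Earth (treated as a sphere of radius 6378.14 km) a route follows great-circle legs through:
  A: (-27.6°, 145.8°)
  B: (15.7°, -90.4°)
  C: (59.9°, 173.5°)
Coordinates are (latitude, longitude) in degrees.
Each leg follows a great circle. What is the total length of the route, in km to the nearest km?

Leg A→B: central angle 2.2143 rad, distance 14122.8 km.
Leg B→C: central angle 1.3870 rad, distance 8846.2 km.
Total: 14122.8 + 8846.2 ≈ 22969 km.

22969 km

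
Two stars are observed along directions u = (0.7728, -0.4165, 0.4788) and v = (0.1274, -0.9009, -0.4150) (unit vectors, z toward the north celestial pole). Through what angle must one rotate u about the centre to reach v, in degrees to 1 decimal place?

74.0°

u·v = 0.2750; |u| = 1.0000, |v| = 1.0000.
cos θ = (u·v)/(|u||v|) = 0.2750, so θ = 74.0°.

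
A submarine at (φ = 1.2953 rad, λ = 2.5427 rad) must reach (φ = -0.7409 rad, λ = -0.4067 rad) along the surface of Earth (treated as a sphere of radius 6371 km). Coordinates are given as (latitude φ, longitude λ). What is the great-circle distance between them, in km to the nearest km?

In radians: φ₁ = 1.2953, φ₂ = -0.7409, Δλ = -168.988° = -2.9494 rad.
cos c = sin φ₁ sin φ₂ + cos φ₁ cos φ₂ cos Δλ = (0.9623)(-0.6750) + (0.2720)(0.7379)(-0.9816) = -0.84652,
so c = arccos(-0.84652) = 2.58021 rad.
Distance = R·c = 6371 × 2.5802 ≈ 16439 km.

16439 km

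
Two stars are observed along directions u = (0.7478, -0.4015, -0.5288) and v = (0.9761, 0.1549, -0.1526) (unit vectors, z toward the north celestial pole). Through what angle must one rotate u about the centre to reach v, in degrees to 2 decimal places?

u·v = 0.7484; |u| = 1.0000, |v| = 1.0000.
cos θ = (u·v)/(|u||v|) = 0.7484, so θ = 41.55°.

41.55°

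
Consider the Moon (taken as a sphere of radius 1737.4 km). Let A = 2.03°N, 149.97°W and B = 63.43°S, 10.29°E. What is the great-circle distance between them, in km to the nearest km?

With latitudes φ₁ = 2.030°, φ₂ = -63.430° and longitude difference Δλ = 160.260°:
cos c = sin φ₁ sin φ₂ + cos φ₁ cos φ₂ cos Δλ = (0.0354)(-0.8944) + (0.9994)(0.4473)(-0.9412) = -0.45242,
so c = arccos(-0.45242) = 2.04028 rad.
Distance = R·c = 1737.4 × 2.0403 ≈ 3545 km.

3545 km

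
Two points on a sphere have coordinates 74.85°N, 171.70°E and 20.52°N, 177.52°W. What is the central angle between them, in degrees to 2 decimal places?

54.63°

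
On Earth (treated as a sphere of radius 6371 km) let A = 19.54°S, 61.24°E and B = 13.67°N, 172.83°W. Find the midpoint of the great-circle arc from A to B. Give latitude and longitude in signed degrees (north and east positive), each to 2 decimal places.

-6.43°, 125.92°

The central angle between A and B is δ = 2.2349 rad.
With f = 0.5, the slerp weights are sin((1−f)δ)/sin δ = 1.1417 and sin(fδ)/sin δ = 1.1417.
Weighted sum of the unit vectors: (1.1417)·(0.4534,0.8262,-0.3345) + (1.1417)·(-0.9641,-0.1213,0.2363) = (-0.5830, 0.8047, -0.1120).
Converting back: φ = atan2(z, √(x²+y²)) = -6.43°, λ = atan2(y, x) = 125.92°.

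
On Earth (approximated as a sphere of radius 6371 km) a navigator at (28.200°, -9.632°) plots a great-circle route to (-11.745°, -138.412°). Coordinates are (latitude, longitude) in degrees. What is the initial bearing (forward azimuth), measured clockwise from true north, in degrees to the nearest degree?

278°

Δλ = -128.780° = -2.2476 rad.
y = sin Δλ · cos φ₂ = (-0.7796)(0.9791) = -0.7632
x = cos φ₁ sin φ₂ − sin φ₁ cos φ₂ cos Δλ = (0.8813)(-0.2036) − (0.4726)(0.9791)(-0.6263) = 0.1104
θ = atan2(y, x) = -81.77°; adding 360° gives 278°.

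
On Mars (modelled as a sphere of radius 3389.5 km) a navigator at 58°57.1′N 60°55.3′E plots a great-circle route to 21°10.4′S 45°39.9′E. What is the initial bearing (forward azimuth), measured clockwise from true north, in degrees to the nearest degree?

194°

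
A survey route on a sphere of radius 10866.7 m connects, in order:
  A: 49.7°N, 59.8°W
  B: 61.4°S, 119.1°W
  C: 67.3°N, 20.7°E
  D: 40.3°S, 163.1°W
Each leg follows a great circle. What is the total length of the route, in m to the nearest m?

82632 m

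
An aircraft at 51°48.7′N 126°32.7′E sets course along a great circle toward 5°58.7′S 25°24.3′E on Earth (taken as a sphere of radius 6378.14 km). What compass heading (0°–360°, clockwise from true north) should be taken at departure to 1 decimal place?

Δλ = -101.140° = -1.7652 rad.
y = sin Δλ · cos φ₂ = (-0.9812)(0.9946) = -0.9758
x = cos φ₁ sin φ₂ − sin φ₁ cos φ₂ cos Δλ = (0.6182)(-0.1042) − (0.7860)(0.9946)(-0.1932) = 0.0866
θ = atan2(y, x) = -84.93°; adding 360° gives 275.1°.

275.1°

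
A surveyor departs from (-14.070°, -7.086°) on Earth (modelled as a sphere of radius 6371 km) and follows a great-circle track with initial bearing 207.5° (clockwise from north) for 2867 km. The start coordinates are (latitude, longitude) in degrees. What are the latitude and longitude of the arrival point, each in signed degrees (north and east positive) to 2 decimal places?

Angular distance δ = d/R = 2867/6371 = 0.45001 rad; initial bearing θ = 3.6216 rad.
sin φ₂ = sin φ₁ cos δ + cos φ₁ sin δ cos θ = (-0.2431)(0.9004) + (0.9700)(0.4350)(-0.8870) = -0.5932, so φ₂ = -36.38°.
Δλ = atan2(sin θ sin δ cos φ₁, cos δ − sin φ₁ sin φ₂) = atan2(-0.1948, 0.7562) = -14.446°.
λ₂ = -7.086° − 14.446° = -21.53°.

-36.38°, -21.53°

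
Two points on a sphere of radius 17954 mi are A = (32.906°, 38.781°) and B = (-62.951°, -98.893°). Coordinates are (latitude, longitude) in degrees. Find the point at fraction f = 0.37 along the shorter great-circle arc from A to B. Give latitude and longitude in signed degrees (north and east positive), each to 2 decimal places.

The central angle between A and B is δ = 2.4436 rad.
With f = 0.37, the slerp weights are sin((1−f)δ)/sin δ = 1.5551 and sin(fδ)/sin δ = 1.2228.
Weighted sum of the unit vectors: (1.5551)·(0.6545,0.5259,0.5433) + (1.2228)·(-0.0703,-0.4493,-0.8906) = (0.9318, 0.2684, -0.2442).
Converting back: φ = atan2(z, √(x²+y²)) = -14.13°, λ = atan2(y, x) = 16.07°.

-14.13°, 16.07°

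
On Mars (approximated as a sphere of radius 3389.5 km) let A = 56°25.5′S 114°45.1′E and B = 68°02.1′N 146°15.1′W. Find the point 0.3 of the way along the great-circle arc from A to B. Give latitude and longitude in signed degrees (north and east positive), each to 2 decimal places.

-18.24°, 141.36°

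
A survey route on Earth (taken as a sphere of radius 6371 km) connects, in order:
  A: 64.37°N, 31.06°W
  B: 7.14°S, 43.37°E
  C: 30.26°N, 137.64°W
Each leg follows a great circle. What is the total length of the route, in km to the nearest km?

27430 km

Leg A→B: central angle 1.5677 rad, distance 9987.5 km.
Leg B→C: central angle 2.7377 rad, distance 17442.1 km.
Total: 9987.5 + 17442.1 ≈ 27430 km.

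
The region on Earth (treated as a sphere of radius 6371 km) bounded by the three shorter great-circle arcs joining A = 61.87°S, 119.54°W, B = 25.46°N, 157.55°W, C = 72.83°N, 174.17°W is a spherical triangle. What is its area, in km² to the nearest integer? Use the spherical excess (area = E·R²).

12582104 km²

Side lengths (central angles): a = 0.8418, b = 2.4372, c = 1.6145 rad; semiperimeter s = 2.4468.
By l'Huilier's theorem, tan(E/4) = √[tan(s/2) tan((s−a)/2) tan((s−b)/2) tan((s−c)/2)], giving spherical excess E = 0.3100 rad.
Area = E·R² = 0.3100 × (6371)² ≈ 12582104 km².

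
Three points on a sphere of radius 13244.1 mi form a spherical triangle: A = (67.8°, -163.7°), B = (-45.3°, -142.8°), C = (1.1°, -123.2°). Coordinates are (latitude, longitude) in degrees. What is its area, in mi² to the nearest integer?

87780830 mi²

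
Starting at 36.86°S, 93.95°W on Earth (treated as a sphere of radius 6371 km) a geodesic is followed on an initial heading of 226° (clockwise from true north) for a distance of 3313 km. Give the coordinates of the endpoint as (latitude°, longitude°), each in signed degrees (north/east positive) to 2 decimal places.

-52.82°, -130.21°

Angular distance δ = d/R = 3313/6371 = 0.52001 rad; initial bearing θ = 3.9444 rad.
sin φ₂ = sin φ₁ cos δ + cos φ₁ sin δ cos θ = (-0.5999)(0.8678) + (0.8001)(0.4969)(-0.6947) = -0.7967, so φ₂ = -52.82°.
Δλ = atan2(sin θ sin δ cos φ₁, cos δ − sin φ₁ sin φ₂) = atan2(-0.2860, 0.3899) = -36.261°.
λ₂ = -93.950° − 36.261° = -130.21°.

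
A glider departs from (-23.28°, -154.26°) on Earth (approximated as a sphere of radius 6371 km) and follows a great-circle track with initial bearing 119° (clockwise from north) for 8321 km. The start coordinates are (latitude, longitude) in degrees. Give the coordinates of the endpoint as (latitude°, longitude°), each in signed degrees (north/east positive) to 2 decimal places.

-32.22°, -68.02°

Angular distance δ = d/R = 8321/6371 = 1.30607 rad; initial bearing θ = 2.0769 rad.
sin φ₂ = sin φ₁ cos δ + cos φ₁ sin δ cos θ = (-0.3952)(0.2616) + (0.9186)(0.9652)(-0.4848) = -0.5332, so φ₂ = -32.22°.
Δλ = atan2(sin θ sin δ cos φ₁, cos δ − sin φ₁ sin φ₂) = atan2(0.7754, 0.0509) = 86.245°.
λ₂ = -154.260° + 86.245° = -68.02°.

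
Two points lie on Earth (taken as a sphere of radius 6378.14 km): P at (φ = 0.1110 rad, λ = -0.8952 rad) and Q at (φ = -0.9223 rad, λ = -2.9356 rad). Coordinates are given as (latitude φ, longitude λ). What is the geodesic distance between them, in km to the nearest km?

12367 km

With latitudes φ₁ = 6.360°, φ₂ = -52.844° and longitude difference Δλ = -116.906°:
Haversine: a = sin²(Δφ/2) + cos φ₁ cos φ₂ sin²(Δλ/2) = 0.2440 + (0.9938)(0.6040)(0.7263) = 0.67996.
Central angle c = 2·arcsin(√a) = 1.93899 rad.
Distance = R·c = 6378.14 × 1.9390 ≈ 12367 km.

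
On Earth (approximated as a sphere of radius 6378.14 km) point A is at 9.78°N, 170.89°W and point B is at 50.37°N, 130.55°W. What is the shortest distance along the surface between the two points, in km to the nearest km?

5835 km

With latitudes φ₁ = 9.780°, φ₂ = 50.370° and longitude difference Δλ = 40.340°:
cos c = sin φ₁ sin φ₂ + cos φ₁ cos φ₂ cos Δλ = (0.1699)(0.7702) + (0.9855)(0.6378)(0.7622) = 0.60992,
so c = arccos(0.60992) = 0.91483 rad.
Distance = R·c = 6378.14 × 0.9148 ≈ 5835 km.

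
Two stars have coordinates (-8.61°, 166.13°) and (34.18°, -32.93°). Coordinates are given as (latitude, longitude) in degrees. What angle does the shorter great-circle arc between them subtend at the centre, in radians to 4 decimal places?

2.6006 rad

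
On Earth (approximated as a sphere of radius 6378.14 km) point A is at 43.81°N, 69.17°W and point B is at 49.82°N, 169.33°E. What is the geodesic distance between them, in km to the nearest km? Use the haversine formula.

8171 km

Let φ₁ = 0.7646 rad, φ₂ = 0.8695 rad, and Δλ = -2.1206 rad.
Haversine: a = sin²(Δφ/2) + cos φ₁ cos φ₂ sin²(Δλ/2) = 0.0027 + (0.7216)(0.6452)(0.7612) = 0.35718.
Central angle c = 2·arcsin(√a) = 1.28113 rad.
Distance = R·c = 6378.14 × 1.2811 ≈ 8171 km.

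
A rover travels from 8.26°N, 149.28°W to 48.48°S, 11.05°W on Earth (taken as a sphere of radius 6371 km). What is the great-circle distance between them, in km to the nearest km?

14082 km

Let φ₁ = 0.1442 rad, φ₂ = -0.8461 rad, and Δλ = 2.4126 rad.
cos c = sin φ₁ sin φ₂ + cos φ₁ cos φ₂ cos Δλ = (0.1437)(-0.7487) + (0.9896)(0.6629)(-0.7458) = -0.59683,
so c = arccos(-0.59683) = 2.21034 rad.
Distance = R·c = 6371 × 2.2103 ≈ 14082 km.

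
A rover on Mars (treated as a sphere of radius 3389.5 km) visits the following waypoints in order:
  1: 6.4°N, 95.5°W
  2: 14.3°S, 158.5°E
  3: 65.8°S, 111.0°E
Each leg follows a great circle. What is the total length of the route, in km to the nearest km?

9906 km

Leg 1→2: central angle 1.8681 rad, distance 6332.0 km.
Leg 2→3: central angle 1.0545 rad, distance 3574.3 km.
Total: 6332.0 + 3574.3 ≈ 9906 km.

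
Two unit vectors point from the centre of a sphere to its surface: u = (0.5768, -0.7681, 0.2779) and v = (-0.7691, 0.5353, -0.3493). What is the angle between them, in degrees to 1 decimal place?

u·v = -0.9519; |u| = 1.0000, |v| = 1.0000.
cos θ = (u·v)/(|u||v|) = -0.9519, so θ = 162.2°.

162.2°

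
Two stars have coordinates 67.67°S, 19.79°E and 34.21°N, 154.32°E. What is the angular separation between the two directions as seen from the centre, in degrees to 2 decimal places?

Let φ₁ = -1.1811 rad, φ₂ = 0.5971 rad, and Δλ = 2.3480 rad.
Haversine: a = sin²(Δφ/2) + cos φ₁ cos φ₂ sin²(Δλ/2) = 0.6029 + (0.3799)(0.8270)(0.8506) = 0.87021.
Central angle c = 2·arcsin(√a) = 2.40448 rad.
So the angular separation is 137.77°.

137.77°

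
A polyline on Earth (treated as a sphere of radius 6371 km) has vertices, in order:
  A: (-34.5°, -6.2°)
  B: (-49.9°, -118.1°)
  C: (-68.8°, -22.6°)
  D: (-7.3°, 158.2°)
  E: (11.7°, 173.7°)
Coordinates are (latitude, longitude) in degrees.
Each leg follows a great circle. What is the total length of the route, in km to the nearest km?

Leg A→B: central angle 1.3333 rad, distance 8494.5 km.
Leg B→C: central angle 0.8082 rad, distance 5148.8 km.
Leg C→D: central angle 1.8134 rad, distance 11552.9 km.
Leg D→E: central angle 0.4270 rad, distance 2720.7 km.
Total: 8494.5 + 5148.8 + 11552.9 + 2720.7 ≈ 27917 km.

27917 km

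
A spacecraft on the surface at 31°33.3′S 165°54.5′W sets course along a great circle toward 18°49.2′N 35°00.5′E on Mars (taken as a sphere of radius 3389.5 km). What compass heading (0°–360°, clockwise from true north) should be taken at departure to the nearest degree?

241°

Δλ = -159.083° = -2.7765 rad.
y = sin Δλ · cos φ₂ = (-0.3570)(0.9465) = -0.3379
x = cos φ₁ sin φ₂ − sin φ₁ cos φ₂ cos Δλ = (0.8521)(0.3226) − (-0.5233)(0.9465)(-0.9341) = -0.1878
θ = atan2(y, x) = -119.06°; adding 360° gives 241°.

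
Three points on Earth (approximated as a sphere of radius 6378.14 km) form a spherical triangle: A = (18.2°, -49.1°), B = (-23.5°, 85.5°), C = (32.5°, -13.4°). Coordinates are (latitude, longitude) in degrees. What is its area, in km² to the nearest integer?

29231899 km²

Side lengths (central angles): a = 1.9112, b = 0.6121, c = 2.3983 rad; semiperimeter s = 2.4608.
By l'Huilier's theorem, tan(E/4) = √[tan(s/2) tan((s−a)/2) tan((s−b)/2) tan((s−c)/2)], giving spherical excess E = 0.7186 rad.
Area = E·R² = 0.7186 × (6378.14)² ≈ 29231899 km².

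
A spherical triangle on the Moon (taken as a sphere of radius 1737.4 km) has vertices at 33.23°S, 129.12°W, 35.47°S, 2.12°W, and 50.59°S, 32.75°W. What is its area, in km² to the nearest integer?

84338 km²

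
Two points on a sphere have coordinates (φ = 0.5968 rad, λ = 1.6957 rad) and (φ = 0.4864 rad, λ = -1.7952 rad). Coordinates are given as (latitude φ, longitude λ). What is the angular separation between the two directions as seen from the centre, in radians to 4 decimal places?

In radians: φ₁ = 0.5968, φ₂ = 0.4864, Δλ = 159.986° = 2.7923 rad.
Haversine: a = sin²(Δφ/2) + cos φ₁ cos φ₂ sin²(Δλ/2) = 0.0030 + (0.8271)(0.8840)(0.9698) = 0.71217.
Central angle c = 2·arcsin(√a) = 2.00904 rad.
So the angular separation is 2.0090 rad.

2.0090 rad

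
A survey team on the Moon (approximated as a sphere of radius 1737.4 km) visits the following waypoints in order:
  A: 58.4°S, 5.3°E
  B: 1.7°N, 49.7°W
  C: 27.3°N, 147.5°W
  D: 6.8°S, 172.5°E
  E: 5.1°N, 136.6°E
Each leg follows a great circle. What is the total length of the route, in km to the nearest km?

Leg A→B: central angle 1.2921 rad, distance 2244.8 km.
Leg B→C: central angle 1.6779 rad, distance 2915.3 km.
Leg C→D: central angle 0.9000 rad, distance 1563.6 km.
Leg D→E: central angle 0.6590 rad, distance 1144.9 km.
Total: 2244.8 + 2915.3 + 1563.6 + 1144.9 ≈ 7869 km.

7869 km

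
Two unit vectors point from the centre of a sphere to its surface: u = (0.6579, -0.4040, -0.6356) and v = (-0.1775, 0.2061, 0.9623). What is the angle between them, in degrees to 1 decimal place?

u·v = -0.8117; |u| = 1.0000, |v| = 1.0000.
cos θ = (u·v)/(|u||v|) = -0.8117, so θ = 144.3°.

144.3°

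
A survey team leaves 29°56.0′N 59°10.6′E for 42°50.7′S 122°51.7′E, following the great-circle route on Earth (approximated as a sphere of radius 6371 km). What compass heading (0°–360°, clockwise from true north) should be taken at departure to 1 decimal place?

With φ₁ = 0.5224, φ₂ = -0.7478, Δλ = 1.1115 rad, the forward-azimuth formula gives
θ = atan2( sin Δλ cos φ₂ , cos φ₁ sin φ₂ − sin φ₁ cos φ₂ cos Δλ ) = atan2(0.6572, -0.7515) = 138.83°.
So the initial bearing is 138.8°.

138.8°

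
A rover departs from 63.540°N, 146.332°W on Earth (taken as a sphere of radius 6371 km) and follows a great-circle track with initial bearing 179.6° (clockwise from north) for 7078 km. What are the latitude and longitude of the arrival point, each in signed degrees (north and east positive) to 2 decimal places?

-0.11°, -145.97°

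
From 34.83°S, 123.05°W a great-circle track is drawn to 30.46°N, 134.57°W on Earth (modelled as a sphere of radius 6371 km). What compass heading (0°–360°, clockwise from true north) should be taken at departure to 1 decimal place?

349.2°

With φ₁ = -0.6079, φ₂ = 0.5316, Δλ = -0.2011 rad, the forward-azimuth formula gives
θ = atan2( sin Δλ cos φ₂ , cos φ₁ sin φ₂ − sin φ₁ cos φ₂ cos Δλ ) = atan2(-0.1721, 0.8985) = -10.85°.
Adding 360° brings this into [0°, 360°): 349.2°.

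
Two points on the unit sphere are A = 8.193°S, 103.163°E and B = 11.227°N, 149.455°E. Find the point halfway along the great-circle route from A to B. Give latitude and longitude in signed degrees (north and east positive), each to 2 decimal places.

Central angle δ = 0.8723 rad. Interpolating on the sphere with fraction f = 0.5:
P = [sin((1−f)δ)·A + sin(fδ)·B] / sin δ = 0.5516·A + 0.5516·B in Cartesian coordinates,
giving P = (-0.5903, 0.8066, 0.0288), i.e. latitude 1.65°, longitude 126.20°.

1.65°, 126.20°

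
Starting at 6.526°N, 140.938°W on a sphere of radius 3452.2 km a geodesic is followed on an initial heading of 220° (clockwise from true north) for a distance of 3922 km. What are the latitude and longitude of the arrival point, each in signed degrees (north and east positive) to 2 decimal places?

Angular distance δ = d/R = 3922/3452.2 = 1.13609 rad; initial bearing θ = 3.8397 rad.
sin φ₂ = sin φ₁ cos δ + cos φ₁ sin δ cos θ = (0.1137)(0.4211) + (0.9935)(0.9070)(-0.7660) = -0.6424, so φ₂ = -39.97°.
Δλ = atan2(sin θ sin δ cos φ₁, cos δ − sin φ₁ sin φ₂) = atan2(-0.5792, 0.4942) = -49.531°.
λ₂ = -140.938° − 49.531° = -190.47° → 169.53° after wrapping to (−180°, 180°].

-39.97°, 169.53°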